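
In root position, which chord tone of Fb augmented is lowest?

Fb

In root position the root is lowest. For Fb augmented (Fb–Ab–C) that is Fb.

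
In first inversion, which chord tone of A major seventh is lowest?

A major seventh is A–C#–E–G#. First inversion places the third in the bass: C#.

C#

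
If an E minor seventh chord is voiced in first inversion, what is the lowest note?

E minor seventh is E–G–B–D. First inversion places the third in the bass: G.

G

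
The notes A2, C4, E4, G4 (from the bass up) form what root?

A

A, C, E, G are the tones of an A minor seventh chord (A–C–E–G), making A the root.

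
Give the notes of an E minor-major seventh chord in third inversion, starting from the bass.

D#, E, G, B

E minor-major seventh is E–G–B–D#. Third inversion puts the seventh (D#) in the bass, with the remaining tones above: D#, E, G, B.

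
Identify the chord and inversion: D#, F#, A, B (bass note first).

B dominant seventh, first inversion

The pitch classes D#, F#, A, B arrange in thirds as B–D#–F#–A: a B dominant seventh chord.
D# is the third of B dominant seventh; third in the bass means first inversion (figured bass 6/5).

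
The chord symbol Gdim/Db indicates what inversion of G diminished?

Gdim/Db means G diminished with Db in the bass. Db is the fifth of G diminished (G–Bb–Db), so this is second inversion.

second inversion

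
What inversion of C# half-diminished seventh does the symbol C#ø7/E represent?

first inversion

C#ø7/E means C# half-diminished seventh with E in the bass. E is the third of C# half-diminished seventh (C#–E–G–B), so this is first inversion.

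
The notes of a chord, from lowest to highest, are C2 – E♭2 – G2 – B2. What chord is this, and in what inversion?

C minor-major seventh, root position

Reducing to letter names: C, Eb, G, B. These stack in thirds as C–Eb–G–B — a C minor-major seventh chord.
C is the root of C minor-major seventh; root in the bass means root position (figured bass 7).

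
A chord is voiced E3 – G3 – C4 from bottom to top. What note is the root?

Reordering E, G, C into stacked thirds gives C–E–G; the bottom of that stack, C, is the root.

C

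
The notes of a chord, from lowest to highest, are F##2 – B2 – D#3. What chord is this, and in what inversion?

The pitch classes F##, B, D# arrange in thirds as B–D#–F##: a B augmented triad.
F## is the fifth of B augmented; fifth in the bass means second inversion (figured bass 6/4).

B augmented, second inversion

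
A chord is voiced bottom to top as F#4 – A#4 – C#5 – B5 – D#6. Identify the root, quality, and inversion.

B major ninth, second inversion

The distinct note names are F#, A#, C#, B, D#. Stacked in thirds they read B–D#–F#–A#–C#, which is a major ninth chord on B.
F# is the fifth of B major ninth; fifth in the bass means second inversion.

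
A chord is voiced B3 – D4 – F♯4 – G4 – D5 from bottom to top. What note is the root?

Reordering B, D, F#, G into stacked thirds gives G–B–D–F#; the bottom of that stack, G, is the root.

G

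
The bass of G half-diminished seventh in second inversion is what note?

Db

In second inversion the fifth is lowest. For G half-diminished seventh (G–Bb–Db–F) that is Db.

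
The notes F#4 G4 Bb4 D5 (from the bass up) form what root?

G

The distinct letter names are F#, G, Bb, D. Arranged as a stack of thirds they read G–Bb–D–F#, so G is the root (a G minor-major seventh chord).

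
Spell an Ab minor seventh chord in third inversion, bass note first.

Spelling Ab minor seventh: Ab–Cb–Eb–Gb. In third inversion the seventh is bass, giving Gb, Ab, Cb, Eb from the bottom.

Gb, Ab, Cb, Eb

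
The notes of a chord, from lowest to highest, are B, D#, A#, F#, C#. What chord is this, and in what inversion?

The pitch classes B, D#, A#, F#, C# arrange in thirds as B–D#–F#–A#–C#: a B major ninth chord.
The lowest note is B, the root of the chord, so this is root position.

B major ninth, root position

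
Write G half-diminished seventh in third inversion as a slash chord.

Gø7/F

Third inversion of G half-diminished seventh has the seventh (F) in the bass. As a slash chord: Gø7/F.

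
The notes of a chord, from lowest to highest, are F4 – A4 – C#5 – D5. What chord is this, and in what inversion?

D minor-major seventh, first inversion

The distinct note names are F, A, C#, D. Stacked in thirds they read D–F–A–C#, which is a minor-major seventh chord on D.
The lowest note is F, the third of the chord, so this is first inversion (figured bass 6/5).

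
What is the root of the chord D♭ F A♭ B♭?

Reordering Db, F, Ab, Bb into stacked thirds gives Bb–Db–F–Ab; the bottom of that stack, Bb, is the root.

Bb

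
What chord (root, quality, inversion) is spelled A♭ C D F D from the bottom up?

The pitch classes Ab, C, D, F arrange in thirds as D–F–Ab–C: a D half-diminished seventh chord.
The lowest note is Ab, the fifth of the chord, so this is second inversion (figured bass 4/3).

D half-diminished seventh, second inversion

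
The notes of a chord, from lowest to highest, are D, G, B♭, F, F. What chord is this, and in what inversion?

G minor seventh, second inversion

Reducing to letter names: D, G, Bb, F. These stack in thirds as G–Bb–D–F — a G minor seventh chord.
The lowest note is D, the fifth of the chord, so this is second inversion (figured bass 4/3).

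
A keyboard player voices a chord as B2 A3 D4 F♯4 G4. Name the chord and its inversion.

The distinct note names are B, A, D, F#, G. Stacked in thirds they read G–B–D–F#–A, which is a major ninth chord on G.
The lowest note is B, the third of the chord, so this is first inversion.

G major ninth, first inversion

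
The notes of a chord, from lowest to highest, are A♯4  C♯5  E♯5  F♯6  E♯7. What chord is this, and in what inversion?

F# major seventh, first inversion

The distinct note names are A#, C#, E#, F#. Stacked in thirds they read F#–A#–C#–E#, which is a major seventh chord on F#.
A# is the third of F# major seventh; third in the bass means first inversion (figured bass 6/5).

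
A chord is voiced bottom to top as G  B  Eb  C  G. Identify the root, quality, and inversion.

The distinct note names are G, B, Eb, C. Stacked in thirds they read C–Eb–G–B, which is a minor-major seventh chord on C.
The lowest note is G, the fifth of the chord, so this is second inversion (figured bass 4/3).

C minor-major seventh, second inversion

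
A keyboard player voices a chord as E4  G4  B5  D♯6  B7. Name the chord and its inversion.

Reducing to letter names: E, G, B, D#. These stack in thirds as E–G–B–D# — an E minor-major seventh chord.
E is the root of E minor-major seventh; root in the bass means root position (figured bass 7).

E minor-major seventh, root position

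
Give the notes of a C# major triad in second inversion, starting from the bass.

G#, C#, E#

The chord tones are C#–E#–G#. With the fifth (G#) lowest for second inversion: G#, C#, E#.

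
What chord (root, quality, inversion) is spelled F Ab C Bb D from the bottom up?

The distinct note names are F, Ab, C, Bb, D. Stacked in thirds they read Bb–D–F–Ab–C, which is a dominant ninth chord on Bb.
With the fifth (F) in the bass, the chord is in second inversion.

Bb dominant ninth, second inversion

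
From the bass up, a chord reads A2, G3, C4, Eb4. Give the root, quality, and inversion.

A half-diminished seventh, root position

The distinct note names are A, G, C, Eb. Stacked in thirds they read A–C–Eb–G, which is a half-diminished seventh chord on A.
A is the root of A half-diminished seventh; root in the bass means root position (figured bass 7).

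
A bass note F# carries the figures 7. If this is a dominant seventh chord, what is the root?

F#

The figures 7 mean the root of the chord is in the bass. If F# is the root of a dominant seventh chord, the root is F# (chord tones F#–A#–C#–E).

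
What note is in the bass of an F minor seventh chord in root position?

F

F minor seventh is F–Ab–C–Eb. Root position places the root in the bass: F.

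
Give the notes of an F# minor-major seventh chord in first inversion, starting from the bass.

A, C#, E#, F#

Spelling F# minor-major seventh: F#–A–C#–E#. In first inversion the third is bass, giving A, C#, E#, F# from the bottom.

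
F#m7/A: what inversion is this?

F#m7/A means F# minor seventh with A in the bass. A is the third of F# minor seventh (F#–A–C#–E), so this is first inversion.

first inversion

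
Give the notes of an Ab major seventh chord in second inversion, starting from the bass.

Eb, G, Ab, C

Ab major seventh is Ab–C–Eb–G. Second inversion puts the fifth (Eb) in the bass, with the remaining tones above: Eb, G, Ab, C.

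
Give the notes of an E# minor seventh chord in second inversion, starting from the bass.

B#, D#, E#, G#

The chord tones are E#–G#–B#–D#. With the fifth (B#) lowest for second inversion: B#, D#, E#, G#.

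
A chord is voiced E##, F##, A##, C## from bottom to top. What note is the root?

F##

Reordering E##, F##, A##, C## into stacked thirds gives F##–A##–C##–E##; the bottom of that stack, F##, is the root.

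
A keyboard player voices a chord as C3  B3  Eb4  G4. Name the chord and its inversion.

C minor-major seventh, root position

The pitch classes C, B, Eb, G arrange in thirds as C–Eb–G–B: a C minor-major seventh chord.
C is the root of C minor-major seventh; root in the bass means root position (figured bass 7).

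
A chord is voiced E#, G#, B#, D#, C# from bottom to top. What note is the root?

C#

Reordering E#, G#, B#, D#, C# into stacked thirds gives C#–E#–G#–B#–D#; the bottom of that stack, C#, is the root.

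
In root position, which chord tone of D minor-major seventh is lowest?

The root of D minor-major seventh (D–F–A–C#) is D; that is the bass in root position.

D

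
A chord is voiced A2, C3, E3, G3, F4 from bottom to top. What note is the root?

Reordering A, C, E, G, F into stacked thirds gives F–A–C–E–G; the bottom of that stack, F, is the root.

F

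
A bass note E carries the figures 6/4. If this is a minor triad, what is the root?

A

The figures 6/4 mean the fifth of the chord is in the bass. If E is the fifth of a minor triad, the root is A (chord tones A–C–E).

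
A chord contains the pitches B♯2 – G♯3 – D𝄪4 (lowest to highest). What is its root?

Reordering B#, G#, D## into stacked thirds gives G#–B#–D##; the bottom of that stack, G#, is the root.

G#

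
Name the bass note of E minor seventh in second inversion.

E minor seventh is E–G–B–D. Second inversion places the fifth in the bass: B.

B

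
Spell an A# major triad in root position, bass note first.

A#, C##, E#

A# major is A#–C##–E#. Root position puts the root (A#) in the bass, with the remaining tones above: A#, C##, E#.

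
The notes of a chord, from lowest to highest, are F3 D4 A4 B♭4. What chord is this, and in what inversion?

The pitch classes F, D, A, Bb arrange in thirds as Bb–D–F–A: a Bb major seventh chord.
F is the fifth of Bb major seventh; fifth in the bass means second inversion (figured bass 4/3).

Bb major seventh, second inversion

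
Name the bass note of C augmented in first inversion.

E

In first inversion the third is lowest. For C augmented (C–E–G#) that is E.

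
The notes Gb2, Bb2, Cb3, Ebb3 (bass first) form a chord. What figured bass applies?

The notes Gb, Bb, Cb, Ebb stack in thirds as Cb–Ebb–Gb–Bb — a Cb minor-major seventh chord. The bass Gb is the fifth, so this is second inversion: figured 4/3.

4/3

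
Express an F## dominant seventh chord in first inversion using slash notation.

F##7/A##

First inversion of F## dominant seventh has the third (A##) in the bass. As a slash chord: F##7/A##.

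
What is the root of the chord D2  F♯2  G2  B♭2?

G

Reordering D, F#, G, Bb into stacked thirds gives G–Bb–D–F#; the bottom of that stack, G, is the root.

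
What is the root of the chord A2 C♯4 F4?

F

The distinct letter names are A, C#, F. Arranged as a stack of thirds they read F–A–C#, so F is the root (an F augmented triad).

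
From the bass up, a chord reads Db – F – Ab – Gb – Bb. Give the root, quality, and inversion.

The pitch classes Db, F, Ab, Gb, Bb arrange in thirds as Gb–Bb–Db–F–Ab: a Gb major ninth chord.
Db is the fifth of Gb major ninth; fifth in the bass means second inversion.

Gb major ninth, second inversion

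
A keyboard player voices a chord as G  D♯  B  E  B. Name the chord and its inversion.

E minor-major seventh, first inversion

The distinct note names are G, D#, B, E. Stacked in thirds they read E–G–B–D#, which is a minor-major seventh chord on E.
G is the third of E minor-major seventh; third in the bass means first inversion (figured bass 6/5).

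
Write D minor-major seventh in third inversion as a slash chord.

Dm(maj7)/C#

Third inversion of D minor-major seventh has the seventh (C#) in the bass. As a slash chord: Dm(maj7)/C#.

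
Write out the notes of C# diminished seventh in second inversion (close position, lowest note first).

Spelling C# diminished seventh: C#–E–G–Bb. In second inversion the fifth is bass, giving G, Bb, C#, E from the bottom.

G, Bb, C#, E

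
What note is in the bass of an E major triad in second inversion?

B

E major is E–G#–B. Second inversion places the fifth in the bass: B.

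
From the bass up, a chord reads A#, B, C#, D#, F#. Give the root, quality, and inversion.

Reducing to letter names: A#, B, C#, D#, F#. These stack in thirds as B–D#–F#–A#–C# — a B major ninth chord.
With the seventh (A#) in the bass, the chord is in third inversion.

B major ninth, third inversion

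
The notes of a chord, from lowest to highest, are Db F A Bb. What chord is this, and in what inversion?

The distinct note names are Db, F, A, Bb. Stacked in thirds they read Bb–Db–F–A, which is a minor-major seventh chord on Bb.
With the third (Db) in the bass, the chord is in first inversion (figured bass 6/5).

Bb minor-major seventh, first inversion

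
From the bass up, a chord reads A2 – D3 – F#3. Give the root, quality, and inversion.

Reducing to letter names: A, D, F#. These stack in thirds as D–F#–A — a D major triad.
With the fifth (A) in the bass, the chord is in second inversion (figured bass 6/4).

D major, second inversion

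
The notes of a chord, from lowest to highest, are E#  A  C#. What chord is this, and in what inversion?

A augmented, second inversion

The pitch classes E#, A, C# arrange in thirds as A–C#–E#: an A augmented triad.
With the fifth (E#) in the bass, the chord is in second inversion (figured bass 6/4).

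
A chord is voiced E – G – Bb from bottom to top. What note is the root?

E

Reordering E, G, Bb into stacked thirds gives E–G–Bb; the bottom of that stack, E, is the root.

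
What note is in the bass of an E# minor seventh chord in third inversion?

E# minor seventh is E#–G#–B#–D#. Third inversion places the seventh in the bass: D#.

D#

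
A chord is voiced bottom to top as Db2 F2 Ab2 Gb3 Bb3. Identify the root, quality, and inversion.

The pitch classes Db, F, Ab, Gb, Bb arrange in thirds as Gb–Bb–Db–F–Ab: a Gb major ninth chord.
The lowest note is Db, the fifth of the chord, so this is second inversion.

Gb major ninth, second inversion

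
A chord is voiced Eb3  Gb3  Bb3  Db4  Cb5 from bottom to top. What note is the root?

The distinct letter names are Eb, Gb, Bb, Db, Cb. Arranged as a stack of thirds they read Cb–Eb–Gb–Bb–Db, so Cb is the root (a Cb major ninth chord).

Cb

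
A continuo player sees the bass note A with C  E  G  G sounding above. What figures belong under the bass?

7

The notes A, C, E, G stack in thirds as A–C–E–G — an A minor seventh chord. The bass A is the root, so this is root position: figured 7.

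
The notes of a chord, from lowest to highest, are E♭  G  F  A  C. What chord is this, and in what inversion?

Reducing to letter names: Eb, G, F, A, C. These stack in thirds as F–A–C–Eb–G — an F dominant ninth chord.
With the seventh (Eb) in the bass, the chord is in third inversion.

F dominant ninth, third inversion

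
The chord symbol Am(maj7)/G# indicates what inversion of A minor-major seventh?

third inversion

Am(maj7)/G# means A minor-major seventh with G# in the bass. G# is the seventh of A minor-major seventh (A–C–E–G#), so this is third inversion.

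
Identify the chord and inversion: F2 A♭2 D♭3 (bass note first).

The distinct note names are F, Ab, Db. Stacked in thirds they read Db–F–Ab, which is a major triad on Db.
The lowest note is F, the third of the chord, so this is first inversion (figured bass 6).

Db major, first inversion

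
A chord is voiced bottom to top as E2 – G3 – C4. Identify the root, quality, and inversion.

The distinct note names are E, G, C. Stacked in thirds they read C–E–G, which is a major triad on C.
The lowest note is E, the third of the chord, so this is first inversion (figured bass 6).

C major, first inversion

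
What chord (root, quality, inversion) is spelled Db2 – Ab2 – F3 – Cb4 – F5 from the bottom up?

Reducing to letter names: Db, Ab, F, Cb. These stack in thirds as Db–F–Ab–Cb — a Db dominant seventh chord.
Db is the root of Db dominant seventh; root in the bass means root position (figured bass 7).

Db dominant seventh, root position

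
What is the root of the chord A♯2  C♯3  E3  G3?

A#

Reordering A#, C#, E, G into stacked thirds gives A#–C#–E–G; the bottom of that stack, A#, is the root.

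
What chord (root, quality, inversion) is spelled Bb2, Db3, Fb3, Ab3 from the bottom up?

Bb half-diminished seventh, root position

The pitch classes Bb, Db, Fb, Ab arrange in thirds as Bb–Db–Fb–Ab: a Bb half-diminished seventh chord.
Bb is the root of Bb half-diminished seventh; root in the bass means root position (figured bass 7).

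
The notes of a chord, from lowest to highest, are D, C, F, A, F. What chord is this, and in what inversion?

D minor seventh, root position

Reducing to letter names: D, C, F, A. These stack in thirds as D–F–A–C — a D minor seventh chord.
The lowest note is D, the root of the chord, so this is root position (figured bass 7).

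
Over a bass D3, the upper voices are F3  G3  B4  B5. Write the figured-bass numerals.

The notes D, F, G, B stack in thirds as G–B–D–F — a G dominant seventh chord. The bass D is the fifth, so this is second inversion: figured 4/3.

4/3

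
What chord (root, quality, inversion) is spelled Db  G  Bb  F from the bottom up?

The pitch classes Db, G, Bb, F arrange in thirds as G–Bb–Db–F: a G half-diminished seventh chord.
The lowest note is Db, the fifth of the chord, so this is second inversion (figured bass 4/3).

G half-diminished seventh, second inversion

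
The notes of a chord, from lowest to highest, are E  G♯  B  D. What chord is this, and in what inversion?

The distinct note names are E, G#, B, D. Stacked in thirds they read E–G#–B–D, which is a dominant seventh chord on E.
The lowest note is E, the root of the chord, so this is root position (figured bass 7).

E dominant seventh, root position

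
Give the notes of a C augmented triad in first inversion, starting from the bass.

Spelling C augmented: C–E–G#. In first inversion the third is bass, giving E, G#, C from the bottom.

E, G#, C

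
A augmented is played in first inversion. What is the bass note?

A augmented is A–C#–E#. First inversion places the third in the bass: C#.

C#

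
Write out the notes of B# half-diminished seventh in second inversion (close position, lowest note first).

F#, A#, B#, D#

Spelling B# half-diminished seventh: B#–D#–F#–A#. In second inversion the fifth is bass, giving F#, A#, B#, D# from the bottom.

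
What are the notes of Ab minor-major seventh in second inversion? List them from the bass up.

Eb, G, Ab, Cb

Ab minor-major seventh is Ab–Cb–Eb–G. Second inversion puts the fifth (Eb) in the bass, with the remaining tones above: Eb, G, Ab, Cb.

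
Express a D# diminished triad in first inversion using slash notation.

First inversion of D# diminished has the third (F#) in the bass. As a slash chord: D#dim/F#.

D#dim/F#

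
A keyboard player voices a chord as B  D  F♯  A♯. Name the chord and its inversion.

B minor-major seventh, root position

The distinct note names are B, D, F#, A#. Stacked in thirds they read B–D–F#–A#, which is a minor-major seventh chord on B.
With the root (B) in the bass, the chord is in root position (figured bass 7).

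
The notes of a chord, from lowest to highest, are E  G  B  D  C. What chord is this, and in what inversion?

The distinct note names are E, G, B, D, C. Stacked in thirds they read C–E–G–B–D, which is a major ninth chord on C.
With the third (E) in the bass, the chord is in first inversion.

C major ninth, first inversion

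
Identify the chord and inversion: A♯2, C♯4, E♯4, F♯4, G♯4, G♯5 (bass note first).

Reducing to letter names: A#, C#, E#, F#, G#. These stack in thirds as F#–A#–C#–E#–G# — an F# major ninth chord.
A# is the third of F# major ninth; third in the bass means first inversion.

F# major ninth, first inversion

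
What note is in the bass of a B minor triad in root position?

B

B minor is B–D–F#. Root position places the root in the bass: B.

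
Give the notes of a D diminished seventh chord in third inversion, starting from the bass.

Cb, D, F, Ab

D diminished seventh is D–F–Ab–Cb. Third inversion puts the seventh (Cb) in the bass, with the remaining tones above: Cb, D, F, Ab.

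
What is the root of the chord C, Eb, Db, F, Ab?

C, Eb, Db, F, Ab are the tones of a Db major ninth chord (Db–F–Ab–C–Eb), making Db the root.

Db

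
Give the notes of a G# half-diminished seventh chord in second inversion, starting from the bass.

The chord tones are G#–B–D–F#. With the fifth (D) lowest for second inversion: D, F#, G#, B.

D, F#, G#, B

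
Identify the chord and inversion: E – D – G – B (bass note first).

Reducing to letter names: E, D, G, B. These stack in thirds as E–G–B–D — an E minor seventh chord.
The lowest note is E, the root of the chord, so this is root position (figured bass 7).

E minor seventh, root position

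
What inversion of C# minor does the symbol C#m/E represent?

first inversion

C#m/E means C# minor with E in the bass. E is the third of C# minor (C#–E–G#), so this is first inversion.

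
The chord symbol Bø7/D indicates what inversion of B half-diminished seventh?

first inversion

Bø7/D means B half-diminished seventh with D in the bass. D is the third of B half-diminished seventh (B–D–F–A), so this is first inversion.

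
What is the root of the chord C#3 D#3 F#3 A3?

The distinct letter names are C#, D#, F#, A. Arranged as a stack of thirds they read D#–F#–A–C#, so D# is the root (a D# half-diminished seventh chord).

D#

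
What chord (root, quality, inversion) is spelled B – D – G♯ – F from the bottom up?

Reducing to letter names: B, D, G#, F. These stack in thirds as G#–B–D–F — a G# diminished seventh chord.
With the third (B) in the bass, the chord is in first inversion (figured bass 6/5).

G# diminished seventh, first inversion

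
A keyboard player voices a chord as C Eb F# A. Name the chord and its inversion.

F# diminished seventh, second inversion

The pitch classes C, Eb, F#, A arrange in thirds as F#–A–C–Eb: an F# diminished seventh chord.
C is the fifth of F# diminished seventh; fifth in the bass means second inversion (figured bass 4/3).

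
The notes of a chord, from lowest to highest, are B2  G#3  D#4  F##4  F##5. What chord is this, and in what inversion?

The distinct note names are B, G#, D#, F##. Stacked in thirds they read G#–B–D#–F##, which is a minor-major seventh chord on G#.
B is the third of G# minor-major seventh; third in the bass means first inversion (figured bass 6/5).

G# minor-major seventh, first inversion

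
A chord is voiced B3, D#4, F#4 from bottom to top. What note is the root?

B

The distinct letter names are B, D#, F#. Arranged as a stack of thirds they read B–D#–F#, so B is the root (a B major triad).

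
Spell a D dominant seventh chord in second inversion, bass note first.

The chord tones are D–F#–A–C. With the fifth (A) lowest for second inversion: A, C, D, F#.

A, C, D, F#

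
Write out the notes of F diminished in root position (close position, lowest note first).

F diminished is F–Ab–Cb. Root position puts the root (F) in the bass, with the remaining tones above: F, Ab, Cb.

F, Ab, Cb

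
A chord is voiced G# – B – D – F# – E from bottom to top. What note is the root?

E

Reordering G#, B, D, F#, E into stacked thirds gives E–G#–B–D–F#; the bottom of that stack, E, is the root.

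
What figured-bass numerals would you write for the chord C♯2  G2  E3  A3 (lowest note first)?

6/5

The notes C#, G, E, A stack in thirds as A–C#–E–G — an A dominant seventh chord. The bass C# is the third, so this is first inversion: figured 6/5.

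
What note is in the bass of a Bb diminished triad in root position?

The root of Bb diminished (Bb–Db–Fb) is Bb; that is the bass in root position.

Bb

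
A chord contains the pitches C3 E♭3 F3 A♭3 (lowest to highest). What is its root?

Reordering C, Eb, F, Ab into stacked thirds gives F–Ab–C–Eb; the bottom of that stack, F, is the root.

F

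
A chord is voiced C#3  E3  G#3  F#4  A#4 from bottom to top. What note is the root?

F#

Reordering C#, E, G#, F#, A# into stacked thirds gives F#–A#–C#–E–G#; the bottom of that stack, F#, is the root.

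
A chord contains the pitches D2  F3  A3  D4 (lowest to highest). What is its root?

D

D, F, A are the tones of a D minor triad (D–F–A), making D the root.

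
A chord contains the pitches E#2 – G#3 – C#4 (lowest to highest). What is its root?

C#

The distinct letter names are E#, G#, C#. Arranged as a stack of thirds they read C#–E#–G#, so C# is the root (a C# major triad).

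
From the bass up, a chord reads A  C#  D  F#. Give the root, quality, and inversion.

D major seventh, second inversion

The pitch classes A, C#, D, F# arrange in thirds as D–F#–A–C#: a D major seventh chord.
A is the fifth of D major seventh; fifth in the bass means second inversion (figured bass 4/3).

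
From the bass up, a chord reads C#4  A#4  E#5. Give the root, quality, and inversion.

Reducing to letter names: C#, A#, E#. These stack in thirds as A#–C#–E# — an A# minor triad.
C# is the third of A# minor; third in the bass means first inversion (figured bass 6).

A# minor, first inversion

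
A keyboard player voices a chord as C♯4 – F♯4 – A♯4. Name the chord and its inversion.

The pitch classes C#, F#, A# arrange in thirds as F#–A#–C#: an F# major triad.
C# is the fifth of F# major; fifth in the bass means second inversion (figured bass 6/4).

F# major, second inversion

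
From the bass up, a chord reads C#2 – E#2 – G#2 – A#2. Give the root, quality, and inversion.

A# minor seventh, first inversion

The distinct note names are C#, E#, G#, A#. Stacked in thirds they read A#–C#–E#–G#, which is a minor seventh chord on A#.
With the third (C#) in the bass, the chord is in first inversion (figured bass 6/5).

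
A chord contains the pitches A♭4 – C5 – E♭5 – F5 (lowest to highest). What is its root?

F

The distinct letter names are Ab, C, Eb, F. Arranged as a stack of thirds they read F–Ab–C–Eb, so F is the root (an F minor seventh chord).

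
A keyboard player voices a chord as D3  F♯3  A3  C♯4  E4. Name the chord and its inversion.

Reducing to letter names: D, F#, A, C#, E. These stack in thirds as D–F#–A–C#–E — a D major ninth chord.
With the root (D) in the bass, the chord is in root position.

D major ninth, root position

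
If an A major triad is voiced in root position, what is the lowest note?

A

In root position the root is lowest. For A major (A–C#–E) that is A.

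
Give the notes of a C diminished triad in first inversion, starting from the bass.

Eb, Gb, C

C diminished is C–Eb–Gb. First inversion puts the third (Eb) in the bass, with the remaining tones above: Eb, Gb, C.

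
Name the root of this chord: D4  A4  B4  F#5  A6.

B

D, A, B, F# are the tones of a B minor seventh chord (B–D–F#–A), making B the root.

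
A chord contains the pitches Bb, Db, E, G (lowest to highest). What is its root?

Bb, Db, E, G are the tones of an E diminished seventh chord (E–G–Bb–Db), making E the root.

E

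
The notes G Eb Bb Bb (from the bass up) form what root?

Reordering G, Eb, Bb into stacked thirds gives Eb–G–Bb; the bottom of that stack, Eb, is the root.

Eb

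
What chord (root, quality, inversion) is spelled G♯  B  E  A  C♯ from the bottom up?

The distinct note names are G#, B, E, A, C#. Stacked in thirds they read A–C#–E–G#–B, which is a major ninth chord on A.
With the seventh (G#) in the bass, the chord is in third inversion.

A major ninth, third inversion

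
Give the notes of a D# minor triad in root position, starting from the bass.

D#, F#, A#

The chord tones are D#–F#–A#. With the root (D#) lowest for root position: D#, F#, A#.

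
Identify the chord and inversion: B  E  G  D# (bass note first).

Reducing to letter names: B, E, G, D#. These stack in thirds as E–G–B–D# — an E minor-major seventh chord.
With the fifth (B) in the bass, the chord is in second inversion (figured bass 4/3).

E minor-major seventh, second inversion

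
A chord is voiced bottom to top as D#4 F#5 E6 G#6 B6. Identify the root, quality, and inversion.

E major ninth, third inversion

The distinct note names are D#, F#, E, G#, B. Stacked in thirds they read E–G#–B–D#–F#, which is a major ninth chord on E.
The lowest note is D#, the seventh of the chord, so this is third inversion.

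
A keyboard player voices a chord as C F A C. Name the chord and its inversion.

F major, second inversion

Reducing to letter names: C, F, A. These stack in thirds as F–A–C — an F major triad.
With the fifth (C) in the bass, the chord is in second inversion (figured bass 6/4).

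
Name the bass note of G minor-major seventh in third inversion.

G minor-major seventh is G–Bb–D–F#. Third inversion places the seventh in the bass: F#.

F#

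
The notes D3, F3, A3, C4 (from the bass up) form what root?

D

D, F, A, C are the tones of a D minor seventh chord (D–F–A–C), making D the root.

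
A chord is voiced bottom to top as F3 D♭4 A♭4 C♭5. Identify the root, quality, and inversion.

Db dominant seventh, first inversion

Reducing to letter names: F, Db, Ab, Cb. These stack in thirds as Db–F–Ab–Cb — a Db dominant seventh chord.
With the third (F) in the bass, the chord is in first inversion (figured bass 6/5).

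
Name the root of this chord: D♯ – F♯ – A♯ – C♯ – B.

The distinct letter names are D#, F#, A#, C#, B. Arranged as a stack of thirds they read B–D#–F#–A#–C#, so B is the root (a B major ninth chord).

B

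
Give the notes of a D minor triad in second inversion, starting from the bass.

Spelling D minor: D–F–A. In second inversion the fifth is bass, giving A, D, F from the bottom.

A, D, F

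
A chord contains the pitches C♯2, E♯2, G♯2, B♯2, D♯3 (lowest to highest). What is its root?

C#, E#, G#, B#, D# are the tones of a C# major ninth chord (C#–E#–G#–B#–D#), making C# the root.

C#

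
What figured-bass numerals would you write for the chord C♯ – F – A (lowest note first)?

The notes C#, F, A stack in thirds as F–A–C# — an F augmented triad. The bass C# is the fifth, so this is second inversion: figured 6/4.

6/4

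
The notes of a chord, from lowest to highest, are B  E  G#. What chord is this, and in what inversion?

E major, second inversion

The distinct note names are B, E, G#. Stacked in thirds they read E–G#–B, which is a major triad on E.
With the fifth (B) in the bass, the chord is in second inversion (figured bass 6/4).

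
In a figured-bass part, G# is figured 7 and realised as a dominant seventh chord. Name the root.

The figures 7 mean the root of the chord is in the bass. If G# is the root of a dominant seventh chord, the root is G# (chord tones G#–B#–D#–F#).

G#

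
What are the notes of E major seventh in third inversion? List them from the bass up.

D#, E, G#, B

Spelling E major seventh: E–G#–B–D#. In third inversion the seventh is bass, giving D#, E, G#, B from the bottom.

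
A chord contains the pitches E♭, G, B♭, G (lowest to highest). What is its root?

Eb

Eb, G, Bb are the tones of an Eb major triad (Eb–G–Bb), making Eb the root.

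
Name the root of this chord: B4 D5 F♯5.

Reordering B, D, F# into stacked thirds gives B–D–F#; the bottom of that stack, B, is the root.

B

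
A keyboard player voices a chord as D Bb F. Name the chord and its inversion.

Bb major, first inversion

The pitch classes D, Bb, F arrange in thirds as Bb–D–F: a Bb major triad.
D is the third of Bb major; third in the bass means first inversion (figured bass 6).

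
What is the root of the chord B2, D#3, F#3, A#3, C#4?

B

The distinct letter names are B, D#, F#, A#, C#. Arranged as a stack of thirds they read B–D#–F#–A#–C#, so B is the root (a B major ninth chord).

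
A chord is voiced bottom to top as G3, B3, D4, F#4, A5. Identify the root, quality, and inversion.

The distinct note names are G, B, D, F#, A. Stacked in thirds they read G–B–D–F#–A, which is a major ninth chord on G.
G is the root of G major ninth; root in the bass means root position.

G major ninth, root position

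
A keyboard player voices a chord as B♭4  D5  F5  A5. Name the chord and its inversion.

Reducing to letter names: Bb, D, F, A. These stack in thirds as Bb–D–F–A — a Bb major seventh chord.
The lowest note is Bb, the root of the chord, so this is root position (figured bass 7).

Bb major seventh, root position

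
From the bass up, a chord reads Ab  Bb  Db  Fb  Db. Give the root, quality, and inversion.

Bb half-diminished seventh, third inversion

The distinct note names are Ab, Bb, Db, Fb. Stacked in thirds they read Bb–Db–Fb–Ab, which is a half-diminished seventh chord on Bb.
The lowest note is Ab, the seventh of the chord, so this is third inversion (figured bass 4/2).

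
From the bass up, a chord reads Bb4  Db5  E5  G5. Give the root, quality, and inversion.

Reducing to letter names: Bb, Db, E, G. These stack in thirds as E–G–Bb–Db — an E diminished seventh chord.
Bb is the fifth of E diminished seventh; fifth in the bass means second inversion (figured bass 4/3).

E diminished seventh, second inversion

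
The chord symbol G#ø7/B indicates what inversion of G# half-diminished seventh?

G#ø7/B means G# half-diminished seventh with B in the bass. B is the third of G# half-diminished seventh (G#–B–D–F#), so this is first inversion.

first inversion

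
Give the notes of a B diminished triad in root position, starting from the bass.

Spelling B diminished: B–D–F. In root position the root is bass, giving B, D, F from the bottom.

B, D, F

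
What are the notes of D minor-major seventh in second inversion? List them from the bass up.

Spelling D minor-major seventh: D–F–A–C#. In second inversion the fifth is bass, giving A, C#, D, F from the bottom.

A, C#, D, F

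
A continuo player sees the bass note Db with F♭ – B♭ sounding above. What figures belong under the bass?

The notes Db, Fb, Bb stack in thirds as Bb–Db–Fb — a Bb diminished triad. The bass Db is the third, so this is first inversion: figured 6.

6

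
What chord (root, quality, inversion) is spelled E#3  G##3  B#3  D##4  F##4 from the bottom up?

Reducing to letter names: E#, G##, B#, D##, F##. These stack in thirds as E#–G##–B#–D##–F## — an E# major ninth chord.
With the root (E#) in the bass, the chord is in root position.

E# major ninth, root position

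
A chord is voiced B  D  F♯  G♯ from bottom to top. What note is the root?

G#

B, D, F#, G# are the tones of a G# half-diminished seventh chord (G#–B–D–F#), making G# the root.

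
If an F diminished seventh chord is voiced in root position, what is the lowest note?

F

F diminished seventh is F–Ab–Cb–Ebb. Root position places the root in the bass: F.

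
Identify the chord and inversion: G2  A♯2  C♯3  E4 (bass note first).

Reducing to letter names: G, A#, C#, E. These stack in thirds as A#–C#–E–G — an A# diminished seventh chord.
With the seventh (G) in the bass, the chord is in third inversion (figured bass 4/2).

A# diminished seventh, third inversion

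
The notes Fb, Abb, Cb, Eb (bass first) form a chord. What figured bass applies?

The notes Fb, Abb, Cb, Eb stack in thirds as Fb–Abb–Cb–Eb — an Fb minor-major seventh chord. The bass Fb is the root, so this is root position: figured 7.

7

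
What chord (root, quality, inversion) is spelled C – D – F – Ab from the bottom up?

The distinct note names are C, D, F, Ab. Stacked in thirds they read D–F–Ab–C, which is a half-diminished seventh chord on D.
The lowest note is C, the seventh of the chord, so this is third inversion (figured bass 4/2).

D half-diminished seventh, third inversion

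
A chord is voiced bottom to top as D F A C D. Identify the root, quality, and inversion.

Reducing to letter names: D, F, A, C. These stack in thirds as D–F–A–C — a D minor seventh chord.
The lowest note is D, the root of the chord, so this is root position (figured bass 7).

D minor seventh, root position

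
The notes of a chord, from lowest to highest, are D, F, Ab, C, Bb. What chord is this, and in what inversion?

Reducing to letter names: D, F, Ab, C, Bb. These stack in thirds as Bb–D–F–Ab–C — a Bb dominant ninth chord.
With the third (D) in the bass, the chord is in first inversion.

Bb dominant ninth, first inversion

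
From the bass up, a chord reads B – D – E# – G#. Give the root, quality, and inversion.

The pitch classes B, D, E#, G# arrange in thirds as E#–G#–B–D: an E# diminished seventh chord.
With the fifth (B) in the bass, the chord is in second inversion (figured bass 4/3).

E# diminished seventh, second inversion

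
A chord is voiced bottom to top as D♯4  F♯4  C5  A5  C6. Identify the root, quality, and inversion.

D# diminished seventh, root position

The distinct note names are D#, F#, C, A. Stacked in thirds they read D#–F#–A–C, which is a diminished seventh chord on D#.
The lowest note is D#, the root of the chord, so this is root position (figured bass 7).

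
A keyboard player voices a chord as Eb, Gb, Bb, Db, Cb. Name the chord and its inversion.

Cb major ninth, first inversion

The pitch classes Eb, Gb, Bb, Db, Cb arrange in thirds as Cb–Eb–Gb–Bb–Db: a Cb major ninth chord.
The lowest note is Eb, the third of the chord, so this is first inversion.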